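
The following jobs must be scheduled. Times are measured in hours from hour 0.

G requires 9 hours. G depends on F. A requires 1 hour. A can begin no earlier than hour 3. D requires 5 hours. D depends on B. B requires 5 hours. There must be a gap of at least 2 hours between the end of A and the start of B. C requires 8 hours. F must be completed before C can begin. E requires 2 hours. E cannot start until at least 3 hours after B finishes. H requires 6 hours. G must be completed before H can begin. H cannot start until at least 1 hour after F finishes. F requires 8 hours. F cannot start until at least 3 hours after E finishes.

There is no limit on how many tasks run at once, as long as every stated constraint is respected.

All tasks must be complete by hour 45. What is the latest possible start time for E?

C must finish by hour 45; it takes 8 hours, so it must start by 45 − 8 = hour 37.
H has no dependents, so it just needs to finish by hour 45. Starting by 45 − 6 = hour 39 achieves that.
G has to be done before H (must start by hour 39). That means finishing by hour 39, i.e. starting by 39 − 9 = hour 30.
F must finish in time for C (must start by hour 37); G (must start by hour 30); H (must start by hour 39, minus 1-hour gap → hour 38). The tightest is hour 30, so F must start by 30 − 8 = hour 22.
E has to be done before F (must start by hour 22, minus 3-hour gap → hour 19). That means finishing by hour 19, i.e. starting by 19 − 2 = hour 17.

17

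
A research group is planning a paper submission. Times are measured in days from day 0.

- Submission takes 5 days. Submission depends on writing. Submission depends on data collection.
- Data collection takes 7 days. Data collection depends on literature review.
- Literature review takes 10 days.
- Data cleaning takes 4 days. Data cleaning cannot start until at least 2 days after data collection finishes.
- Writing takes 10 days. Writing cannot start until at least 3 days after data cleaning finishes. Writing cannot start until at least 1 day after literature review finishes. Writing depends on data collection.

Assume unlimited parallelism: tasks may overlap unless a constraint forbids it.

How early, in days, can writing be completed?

36

Literature review can start immediately at day 0; it finishes at day 10.
After literature review (finishes day 10), data collection can start at day 10 and finishes at day 17.
After data collection (finishes day 17, plus 2-day gap → day 19), data cleaning can start at day 19 and finishes at day 23.
Writing has to wait for data cleaning (finishes day 23, plus 3-day gap → day 26); literature review (finishes day 10, plus 1-day gap → day 11); data collection (finishes day 17). The latest of these is day 26, so writing runs day 26 to 26 + 10 = day 36.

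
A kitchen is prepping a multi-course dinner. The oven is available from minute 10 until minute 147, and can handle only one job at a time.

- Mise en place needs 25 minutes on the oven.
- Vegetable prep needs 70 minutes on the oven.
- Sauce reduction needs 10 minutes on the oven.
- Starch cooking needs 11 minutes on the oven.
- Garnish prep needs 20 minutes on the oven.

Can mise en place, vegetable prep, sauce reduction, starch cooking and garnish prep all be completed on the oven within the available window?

Yes

The oven window is 147 − 10 = 137 minutes.
Running back to back, the jobs need 25 + 70 + 10 + 11 + 20 = 136 minutes on the oven.
Since 136 ≤ 137, they fit within the window.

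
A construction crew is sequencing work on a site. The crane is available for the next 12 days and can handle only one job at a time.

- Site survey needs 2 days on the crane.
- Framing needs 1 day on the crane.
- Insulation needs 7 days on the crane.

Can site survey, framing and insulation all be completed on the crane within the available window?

Running back to back, the jobs need 2 + 1 + 7 = 10 days on the crane.
Since 10 ≤ 12, they fit within the window.

Yes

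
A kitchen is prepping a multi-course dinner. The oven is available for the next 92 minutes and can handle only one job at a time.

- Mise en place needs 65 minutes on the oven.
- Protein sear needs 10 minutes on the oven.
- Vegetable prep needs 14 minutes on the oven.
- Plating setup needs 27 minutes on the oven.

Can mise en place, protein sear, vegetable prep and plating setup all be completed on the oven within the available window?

Running back to back, the jobs need 65 + 10 + 14 + 27 = 116 minutes on the oven.
Since 116 > 92, they cannot all fit.

No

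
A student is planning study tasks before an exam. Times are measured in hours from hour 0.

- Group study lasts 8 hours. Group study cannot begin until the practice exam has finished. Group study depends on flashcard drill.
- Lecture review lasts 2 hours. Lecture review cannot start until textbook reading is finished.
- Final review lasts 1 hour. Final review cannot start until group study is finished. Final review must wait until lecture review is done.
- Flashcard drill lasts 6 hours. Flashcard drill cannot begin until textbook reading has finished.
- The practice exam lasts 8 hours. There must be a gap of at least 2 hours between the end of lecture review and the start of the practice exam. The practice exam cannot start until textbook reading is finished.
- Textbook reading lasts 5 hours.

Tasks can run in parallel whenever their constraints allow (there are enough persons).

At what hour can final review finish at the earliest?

Textbook reading can start immediately at hour 0; it finishes at hour 5.
Flashcard drill cannot begin until textbook reading (finishes hour 5). It runs from hour 5 to 5 + 6 = hour 11.
After textbook reading (finishes hour 5), lecture review can start at hour 5 and finishes at hour 7.
The practice exam has to wait for lecture review (finishes hour 7, plus 2-hour gap → hour 9); textbook reading (finishes hour 5). The latest of these is hour 9, so the practice exam runs hour 9 to 9 + 8 = hour 17.
Group study needs all of the practice exam (finishes hour 17); flashcard drill (finishes hour 11). That puts its earliest start at hour 17; it finishes at 17 + 8 = hour 25.
For final review: group study (finishes hour 25); lecture review (finishes hour 7). Taking the maximum gives a start of hour 25, and it finishes at 25 + 1 = hour 26.

26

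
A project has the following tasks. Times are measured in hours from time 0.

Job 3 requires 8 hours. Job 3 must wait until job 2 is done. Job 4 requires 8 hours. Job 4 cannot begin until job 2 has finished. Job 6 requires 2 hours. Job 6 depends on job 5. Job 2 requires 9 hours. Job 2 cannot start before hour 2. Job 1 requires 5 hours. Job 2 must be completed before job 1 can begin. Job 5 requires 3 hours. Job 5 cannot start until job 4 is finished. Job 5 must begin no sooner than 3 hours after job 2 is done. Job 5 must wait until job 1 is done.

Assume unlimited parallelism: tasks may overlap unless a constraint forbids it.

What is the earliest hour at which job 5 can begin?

Job 2 waits on its own release at hour 2, so it starts at hour 2 and finishes at 2 + 9 = hour 11.
Job 4 cannot begin until job 2 (finishes hour 11). It runs from hour 11 to 11 + 8 = hour 19.
Job 1 waits on job 2 (finishes hour 11), so it starts at hour 11 and finishes at 11 + 5 = hour 16.
Job 5 waits on job 4 (finishes hour 19); job 2 (finishes hour 11, plus 3-hour gap → hour 14); job 1 (finishes hour 16). The latest of these is hour 19, which is the earliest job 5 can start.

19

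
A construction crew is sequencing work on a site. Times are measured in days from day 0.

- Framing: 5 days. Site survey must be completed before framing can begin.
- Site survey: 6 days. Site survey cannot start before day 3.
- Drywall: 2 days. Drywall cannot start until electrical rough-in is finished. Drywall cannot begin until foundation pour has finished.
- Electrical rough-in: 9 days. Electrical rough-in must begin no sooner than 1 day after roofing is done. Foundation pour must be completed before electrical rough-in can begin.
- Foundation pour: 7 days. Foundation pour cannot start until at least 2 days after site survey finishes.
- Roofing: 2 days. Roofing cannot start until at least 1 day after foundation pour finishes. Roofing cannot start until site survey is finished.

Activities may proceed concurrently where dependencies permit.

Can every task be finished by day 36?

Yes

After its own release at day 3, site survey can start at day 3 and finishes at day 9.
After site survey (finishes day 9), framing can start at day 9 and finishes at day 14.
Foundation pour waits on site survey (finishes day 9, plus 2-day gap → day 11), so it starts at day 11 and finishes at 11 + 7 = day 18.
Roofing cannot start until foundation pour (finishes day 18, plus 1-day gap → day 19); site survey (finishes day 9). The controlling bound is day 19, so roofing finishes at 19 + 2 = day 21.
For electrical rough-in: roofing (finishes day 21, plus 1-day gap → day 22); foundation pour (finishes day 18). Taking the maximum gives a start of day 22, and it finishes at 22 + 9 = day 31.
Drywall has to wait for electrical rough-in (finishes day 31); foundation pour (finishes day 18). The latest of these is day 31, so drywall runs day 31 to 31 + 2 = day 33.
Every task is finished by day 33, which is no later than the deadline of 36, so the schedule is feasible.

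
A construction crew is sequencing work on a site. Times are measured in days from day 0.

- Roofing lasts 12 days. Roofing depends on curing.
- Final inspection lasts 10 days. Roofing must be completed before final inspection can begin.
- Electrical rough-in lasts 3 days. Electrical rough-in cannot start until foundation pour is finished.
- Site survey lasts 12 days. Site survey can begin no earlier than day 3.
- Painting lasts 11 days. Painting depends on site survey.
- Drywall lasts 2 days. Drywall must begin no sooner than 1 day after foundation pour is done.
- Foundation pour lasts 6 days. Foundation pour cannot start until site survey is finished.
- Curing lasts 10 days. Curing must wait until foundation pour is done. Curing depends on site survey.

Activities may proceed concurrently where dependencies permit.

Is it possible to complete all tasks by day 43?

Site survey cannot begin until its own release at day 3. It runs from day 3 to 3 + 12 = day 15.
After site survey (finishes day 15), painting can start at day 15 and finishes at day 26.
After site survey (finishes day 15), foundation pour can start at day 15 and finishes at day 21.
Drywall cannot begin until foundation pour (finishes day 21, plus 1-day gap → day 22). It runs from day 22 to 22 + 2 = day 24.
Electrical rough-in cannot begin until foundation pour (finishes day 21). It runs from day 21 to 21 + 3 = day 24.
Curing has to wait for foundation pour (finishes day 21); site survey (finishes day 15). The latest of these is day 21, so curing runs day 21 to 21 + 10 = day 31.
Roofing waits on curing (finishes day 31), so it starts at day 31 and finishes at 31 + 12 = day 43.
Final inspection cannot begin until roofing (finishes day 43). It runs from day 43 to 43 + 10 = day 53.
The earliest everything can be done is day 53, which is after the deadline of 43, so it is not possible.

No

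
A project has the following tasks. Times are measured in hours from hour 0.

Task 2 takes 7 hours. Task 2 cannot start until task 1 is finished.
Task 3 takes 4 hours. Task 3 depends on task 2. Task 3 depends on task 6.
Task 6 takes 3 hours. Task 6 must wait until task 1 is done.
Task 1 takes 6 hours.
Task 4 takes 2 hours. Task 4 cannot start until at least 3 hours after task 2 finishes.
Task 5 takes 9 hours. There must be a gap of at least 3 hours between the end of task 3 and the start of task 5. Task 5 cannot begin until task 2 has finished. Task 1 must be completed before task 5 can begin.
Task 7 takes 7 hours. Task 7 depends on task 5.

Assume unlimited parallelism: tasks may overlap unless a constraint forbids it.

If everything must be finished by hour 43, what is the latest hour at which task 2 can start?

13

To finish by hour 43, task 7 (duration 7) must start no later than hour 36.
Task 5 feeds into task 7 (must start by hour 36); so task 5 must finish by hour 36 and therefore start by hour 27.
Task 3 must finish before task 5 (must start by hour 27, minus 3-hour gap → hour 24). With a 4-hour duration, task 3 must start by 24 − 4 = hour 20.
To finish by hour 43, task 4 (duration 2) must start no later than hour 41.
For task 2: task 3 (must start by hour 20); task 4 (must start by hour 41, minus 3-hour gap → hour 38); task 5 (must start by hour 27). The most restrictive is hour 20; with a 7-hour duration, task 2 must start by hour 13.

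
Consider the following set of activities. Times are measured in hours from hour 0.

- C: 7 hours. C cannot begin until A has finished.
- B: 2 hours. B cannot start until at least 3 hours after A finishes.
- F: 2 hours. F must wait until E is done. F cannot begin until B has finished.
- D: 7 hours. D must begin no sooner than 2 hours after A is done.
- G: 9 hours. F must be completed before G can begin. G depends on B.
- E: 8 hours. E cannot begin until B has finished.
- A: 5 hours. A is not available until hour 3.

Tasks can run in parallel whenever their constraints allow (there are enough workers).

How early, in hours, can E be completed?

After its own release at hour 3, A can start at hour 3 and finishes at hour 8.
B waits on A (finishes hour 8, plus 3-hour gap → hour 11), so it starts at hour 11 and finishes at 11 + 2 = hour 13.
E waits on B (finishes hour 13), so it starts at hour 13 and finishes at 13 + 8 = hour 21.

21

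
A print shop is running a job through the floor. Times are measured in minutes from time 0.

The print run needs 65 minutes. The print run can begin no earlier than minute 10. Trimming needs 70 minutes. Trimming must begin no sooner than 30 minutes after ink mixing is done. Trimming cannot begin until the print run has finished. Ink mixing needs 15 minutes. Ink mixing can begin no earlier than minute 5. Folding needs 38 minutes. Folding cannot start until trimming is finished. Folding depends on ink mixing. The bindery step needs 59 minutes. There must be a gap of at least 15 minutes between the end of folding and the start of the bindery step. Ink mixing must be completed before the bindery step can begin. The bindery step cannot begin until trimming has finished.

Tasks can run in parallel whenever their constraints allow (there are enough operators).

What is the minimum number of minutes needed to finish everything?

257

After its own release at minute 10, the print run can start at minute 10 and finishes at minute 75.
Ink mixing cannot begin until its own release at minute 5. It runs from minute 5 to 5 + 15 = minute 20.
Trimming needs all of ink mixing (finishes minute 20, plus 30-minute gap → minute 50); the print run (finishes minute 75). That puts its earliest start at minute 75; it finishes at 75 + 70 = minute 145.
Folding cannot start until trimming (finishes minute 145); ink mixing (finishes minute 20). The controlling bound is minute 145, so folding finishes at 145 + 38 = minute 183.
For the bindery step: folding (finishes minute 183, plus 15-minute gap → minute 198); ink mixing (finishes minute 20); trimming (finishes minute 145). Taking the maximum gives a start of minute 198, and it finishes at 198 + 59 = minute 257.
All tasks are finished once the last one completes. Finish times: Ink mixing at 20, The print run at 75, Trimming at 145, Folding at 183, The bindery step at 257. The latest is minute 257.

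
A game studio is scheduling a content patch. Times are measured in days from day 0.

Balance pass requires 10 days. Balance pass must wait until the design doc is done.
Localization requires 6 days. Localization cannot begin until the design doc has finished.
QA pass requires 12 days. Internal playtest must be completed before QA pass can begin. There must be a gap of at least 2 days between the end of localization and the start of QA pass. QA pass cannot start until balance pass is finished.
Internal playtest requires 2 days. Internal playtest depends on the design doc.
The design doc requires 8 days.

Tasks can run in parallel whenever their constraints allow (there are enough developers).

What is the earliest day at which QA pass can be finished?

The design doc can start immediately at day 0; it finishes at day 8.
Localization cannot begin until the design doc (finishes day 8). It runs from day 8 to 8 + 6 = day 14.
Balance pass cannot begin until the design doc (finishes day 8). It runs from day 8 to 8 + 10 = day 18.
Internal playtest cannot begin until the design doc (finishes day 8). It runs from day 8 to 8 + 2 = day 10.
QA pass cannot start until internal playtest (finishes day 10); localization (finishes day 14, plus 2-day gap → day 16); balance pass (finishes day 18). The controlling bound is day 18, so QA pass finishes at 18 + 12 = day 30.

30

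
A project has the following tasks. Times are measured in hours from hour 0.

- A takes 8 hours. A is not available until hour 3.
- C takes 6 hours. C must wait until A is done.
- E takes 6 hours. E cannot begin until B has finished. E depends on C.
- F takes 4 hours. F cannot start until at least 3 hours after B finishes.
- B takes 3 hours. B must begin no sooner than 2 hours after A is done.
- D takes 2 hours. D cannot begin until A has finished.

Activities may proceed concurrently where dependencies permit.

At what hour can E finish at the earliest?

A waits on its own release at hour 3, so it starts at hour 3 and finishes at 3 + 8 = hour 11.
C waits on A (finishes hour 11), so it starts at hour 11 and finishes at 11 + 6 = hour 17.
B cannot begin until A (finishes hour 11, plus 2-hour gap → hour 13). It runs from hour 13 to 13 + 3 = hour 16.
E has to wait for B (finishes hour 16); C (finishes hour 17). The latest of these is hour 17, so E runs hour 17 to 17 + 6 = hour 23.

23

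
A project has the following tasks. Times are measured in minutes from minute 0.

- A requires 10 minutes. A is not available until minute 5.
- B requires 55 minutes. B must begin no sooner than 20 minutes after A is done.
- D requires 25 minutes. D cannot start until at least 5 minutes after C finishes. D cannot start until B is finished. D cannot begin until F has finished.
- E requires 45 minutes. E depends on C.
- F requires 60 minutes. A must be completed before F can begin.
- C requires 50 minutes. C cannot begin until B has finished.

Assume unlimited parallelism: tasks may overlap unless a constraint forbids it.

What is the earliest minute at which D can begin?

A cannot begin until its own release at minute 5. It runs from minute 5 to 5 + 10 = minute 15.
After A (finishes minute 15), F can start at minute 15 and finishes at minute 75.
B waits on A (finishes minute 15, plus 20-minute gap → minute 35), so it starts at minute 35 and finishes at 35 + 55 = minute 90.
After B (finishes minute 90), C can start at minute 90 and finishes at minute 140.
D waits on C (finishes minute 140, plus 5-minute gap → minute 145); B (finishes minute 90); F (finishes minute 75). The latest of these is minute 145, which is the earliest D can start.

145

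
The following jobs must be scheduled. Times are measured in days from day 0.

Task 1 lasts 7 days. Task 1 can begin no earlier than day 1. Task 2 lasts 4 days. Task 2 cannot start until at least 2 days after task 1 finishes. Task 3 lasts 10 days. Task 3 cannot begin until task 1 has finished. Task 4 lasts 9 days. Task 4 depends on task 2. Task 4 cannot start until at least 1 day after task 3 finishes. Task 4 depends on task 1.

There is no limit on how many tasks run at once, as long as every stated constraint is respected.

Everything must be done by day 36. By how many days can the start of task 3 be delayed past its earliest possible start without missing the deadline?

Task 1 cannot begin until its own release at day 1. It runs from day 1 to 1 + 7 = day 8.
After task 1 (finishes day 8), task 3 can start at day 8 and finishes at day 18.

Working backward from the deadline:
Nothing follows task 4; the deadline of day 36 is its only limit. It must start by 36 − 9 = day 27.
Task 3 must finish before task 4 (must start by day 27, minus 1-day gap → day 26). With a 10-day duration, task 3 must start by 26 − 10 = day 16.
So task 3 can start as early as day 8 and as late as day 16, giving 16 − 8 = 8 days of slack.

8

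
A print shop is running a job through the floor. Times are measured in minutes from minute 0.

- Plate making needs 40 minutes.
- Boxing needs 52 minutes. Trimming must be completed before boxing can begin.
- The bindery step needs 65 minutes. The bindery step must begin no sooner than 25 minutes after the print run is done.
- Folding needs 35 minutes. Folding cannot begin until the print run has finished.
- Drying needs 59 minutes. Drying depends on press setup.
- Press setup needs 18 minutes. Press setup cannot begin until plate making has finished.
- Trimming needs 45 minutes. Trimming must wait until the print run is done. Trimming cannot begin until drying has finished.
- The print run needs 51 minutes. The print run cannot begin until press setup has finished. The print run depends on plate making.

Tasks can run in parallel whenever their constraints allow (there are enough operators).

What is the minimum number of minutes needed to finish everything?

214

Plate making can start immediately at minute 0; it finishes at minute 40.
After plate making (finishes minute 40), press setup can start at minute 40 and finishes at minute 58.
After press setup (finishes minute 58), drying can start at minute 58 and finishes at minute 117.
The print run has to wait for press setup (finishes minute 58); plate making (finishes minute 40). The latest of these is minute 58, so the print run runs minute 58 to 58 + 51 = minute 109.
The bindery step waits on the print run (finishes minute 109, plus 25-minute gap → minute 134), so it starts at minute 134 and finishes at 134 + 65 = minute 199.
After the print run (finishes minute 109), folding can start at minute 109 and finishes at minute 144.
Trimming needs all of the print run (finishes minute 109); drying (finishes minute 117). That puts its earliest start at minute 117; it finishes at 117 + 45 = minute 162.
Boxing waits on trimming (finishes minute 162), so it starts at minute 162 and finishes at 162 + 52 = minute 214.
All tasks are finished once the last one completes. Finish times: Plate making at 40, Press setup at 58, The print run at 109, Drying at 117, Trimming at 162, Folding at 144, The bindery step at 199, Boxing at 214. The latest is minute 214.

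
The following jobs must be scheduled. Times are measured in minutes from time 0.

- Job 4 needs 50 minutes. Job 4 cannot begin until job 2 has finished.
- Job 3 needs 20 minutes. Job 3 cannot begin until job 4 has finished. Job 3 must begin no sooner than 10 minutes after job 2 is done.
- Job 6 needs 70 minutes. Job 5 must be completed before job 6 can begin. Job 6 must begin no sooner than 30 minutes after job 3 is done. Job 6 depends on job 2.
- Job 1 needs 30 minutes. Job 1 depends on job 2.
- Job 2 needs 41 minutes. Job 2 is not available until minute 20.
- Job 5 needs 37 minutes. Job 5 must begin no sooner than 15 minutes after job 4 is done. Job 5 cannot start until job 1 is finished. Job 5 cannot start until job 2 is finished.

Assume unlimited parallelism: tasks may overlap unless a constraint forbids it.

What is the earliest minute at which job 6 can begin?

163

Job 2 cannot begin until its own release at minute 20. It runs from minute 20 to 20 + 41 = minute 61.
Job 4 waits on job 2 (finishes minute 61), so it starts at minute 61 and finishes at 61 + 50 = minute 111.
Job 3 needs all of job 4 (finishes minute 111); job 2 (finishes minute 61, plus 10-minute gap → minute 71). That puts its earliest start at minute 111; it finishes at 111 + 20 = minute 131.
Job 1 waits on job 2 (finishes minute 61), so it starts at minute 61 and finishes at 61 + 30 = minute 91.
Job 5 cannot start until job 4 (finishes minute 111, plus 15-minute gap → minute 126); job 1 (finishes minute 91); job 2 (finishes minute 61). The controlling bound is minute 126, so job 5 finishes at 126 + 37 = minute 163.
Job 6 waits on job 5 (finishes minute 163); job 3 (finishes minute 131, plus 30-minute gap → minute 161); job 2 (finishes minute 61). The latest of these is minute 163, which is the earliest job 6 can start.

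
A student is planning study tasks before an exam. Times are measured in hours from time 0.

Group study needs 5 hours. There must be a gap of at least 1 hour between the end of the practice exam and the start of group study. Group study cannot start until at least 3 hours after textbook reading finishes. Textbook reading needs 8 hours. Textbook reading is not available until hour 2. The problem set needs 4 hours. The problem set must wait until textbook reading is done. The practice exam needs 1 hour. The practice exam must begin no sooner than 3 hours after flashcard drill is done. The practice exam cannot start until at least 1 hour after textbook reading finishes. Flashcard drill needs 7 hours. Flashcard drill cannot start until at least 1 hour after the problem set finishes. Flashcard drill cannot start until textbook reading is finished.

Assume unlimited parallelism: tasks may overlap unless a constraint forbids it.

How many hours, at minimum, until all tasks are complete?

32

Textbook reading cannot begin until its own release at hour 2. It runs from hour 2 to 2 + 8 = hour 10.
The problem set waits on textbook reading (finishes hour 10), so it starts at hour 10 and finishes at 10 + 4 = hour 14.
Flashcard drill cannot start until the problem set (finishes hour 14, plus 1-hour gap → hour 15); textbook reading (finishes hour 10). The controlling bound is hour 15, so flashcard drill finishes at 15 + 7 = hour 22.
The practice exam needs all of flashcard drill (finishes hour 22, plus 3-hour gap → hour 25); textbook reading (finishes hour 10, plus 1-hour gap → hour 11). That puts its earliest start at hour 25; it finishes at 25 + 1 = hour 26.
Group study needs all of the practice exam (finishes hour 26, plus 1-hour gap → hour 27); textbook reading (finishes hour 10, plus 3-hour gap → hour 13). That puts its earliest start at hour 27; it finishes at 27 + 5 = hour 32.
All tasks are finished once the last one completes. Finish times: Textbook reading at 10, The problem set at 14, Flashcard drill at 22, The practice exam at 26, Group study at 32. The latest is hour 32.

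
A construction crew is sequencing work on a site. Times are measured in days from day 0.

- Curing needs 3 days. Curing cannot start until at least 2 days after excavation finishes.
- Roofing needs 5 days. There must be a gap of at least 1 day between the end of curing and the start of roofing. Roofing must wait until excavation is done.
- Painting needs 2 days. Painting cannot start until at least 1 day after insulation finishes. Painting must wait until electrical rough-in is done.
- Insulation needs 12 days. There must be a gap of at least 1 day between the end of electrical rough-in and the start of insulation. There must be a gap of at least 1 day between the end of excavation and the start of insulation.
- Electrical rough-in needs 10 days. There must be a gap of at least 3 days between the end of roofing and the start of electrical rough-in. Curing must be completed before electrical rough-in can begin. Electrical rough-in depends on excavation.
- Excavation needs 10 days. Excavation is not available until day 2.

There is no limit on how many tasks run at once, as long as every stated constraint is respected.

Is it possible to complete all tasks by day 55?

Excavation waits on its own release at day 2, so it starts at day 2 and finishes at 2 + 10 = day 12.
After excavation (finishes day 12, plus 2-day gap → day 14), curing can start at day 14 and finishes at day 17.
Roofing has to wait for curing (finishes day 17, plus 1-day gap → day 18); excavation (finishes day 12). The latest of these is day 18, so roofing runs day 18 to 18 + 5 = day 23.
Electrical rough-in cannot start until roofing (finishes day 23, plus 3-day gap → day 26); curing (finishes day 17); excavation (finishes day 12). The controlling bound is day 26, so electrical rough-in finishes at 26 + 10 = day 36.
Insulation needs all of electrical rough-in (finishes day 36, plus 1-day gap → day 37); excavation (finishes day 12, plus 1-day gap → day 13). That puts its earliest start at day 37; it finishes at 37 + 12 = day 49.
Painting cannot start until insulation (finishes day 49, plus 1-day gap → day 50); electrical rough-in (finishes day 36). The controlling bound is day 50, so painting finishes at 50 + 2 = day 52.
Every task is finished by day 52, which is no later than the deadline of 55, so the schedule is feasible.

Yes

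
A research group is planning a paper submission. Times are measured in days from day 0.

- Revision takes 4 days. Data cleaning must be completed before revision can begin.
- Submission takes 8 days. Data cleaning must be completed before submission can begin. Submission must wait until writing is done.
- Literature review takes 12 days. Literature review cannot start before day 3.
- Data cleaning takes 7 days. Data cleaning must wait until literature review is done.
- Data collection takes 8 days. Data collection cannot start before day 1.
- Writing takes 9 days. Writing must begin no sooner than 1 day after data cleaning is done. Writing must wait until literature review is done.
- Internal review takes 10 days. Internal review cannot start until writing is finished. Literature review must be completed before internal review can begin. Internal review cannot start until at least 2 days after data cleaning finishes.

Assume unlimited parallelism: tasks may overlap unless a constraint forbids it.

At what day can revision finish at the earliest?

26

Literature review waits on its own release at day 3, so it starts at day 3 and finishes at 3 + 12 = day 15.
Data cleaning cannot begin until literature review (finishes day 15). It runs from day 15 to 15 + 7 = day 22.
After data cleaning (finishes day 22), revision can start at day 22 and finishes at day 26.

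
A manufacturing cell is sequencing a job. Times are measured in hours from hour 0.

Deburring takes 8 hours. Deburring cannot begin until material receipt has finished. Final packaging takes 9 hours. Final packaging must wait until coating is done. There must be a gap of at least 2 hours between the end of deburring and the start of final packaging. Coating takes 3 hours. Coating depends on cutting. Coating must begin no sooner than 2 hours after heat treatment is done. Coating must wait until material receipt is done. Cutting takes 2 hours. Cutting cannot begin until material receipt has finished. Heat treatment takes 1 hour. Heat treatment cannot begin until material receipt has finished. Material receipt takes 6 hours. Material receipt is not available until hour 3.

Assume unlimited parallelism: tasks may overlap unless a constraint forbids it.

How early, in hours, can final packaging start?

19

After its own release at hour 3, material receipt can start at hour 3 and finishes at hour 9.
After material receipt (finishes hour 9), heat treatment can start at hour 9 and finishes at hour 10.
Deburring waits on material receipt (finishes hour 9), so it starts at hour 9 and finishes at 9 + 8 = hour 17.
Cutting cannot begin until material receipt (finishes hour 9). It runs from hour 9 to 9 + 2 = hour 11.
For coating: cutting (finishes hour 11); heat treatment (finishes hour 10, plus 2-hour gap → hour 12); material receipt (finishes hour 9). Taking the maximum gives a start of hour 12, and it finishes at 12 + 3 = hour 15.
Final packaging waits on coating (finishes hour 15); deburring (finishes hour 17, plus 2-hour gap → hour 19). The latest of these is hour 19, which is the earliest final packaging can start.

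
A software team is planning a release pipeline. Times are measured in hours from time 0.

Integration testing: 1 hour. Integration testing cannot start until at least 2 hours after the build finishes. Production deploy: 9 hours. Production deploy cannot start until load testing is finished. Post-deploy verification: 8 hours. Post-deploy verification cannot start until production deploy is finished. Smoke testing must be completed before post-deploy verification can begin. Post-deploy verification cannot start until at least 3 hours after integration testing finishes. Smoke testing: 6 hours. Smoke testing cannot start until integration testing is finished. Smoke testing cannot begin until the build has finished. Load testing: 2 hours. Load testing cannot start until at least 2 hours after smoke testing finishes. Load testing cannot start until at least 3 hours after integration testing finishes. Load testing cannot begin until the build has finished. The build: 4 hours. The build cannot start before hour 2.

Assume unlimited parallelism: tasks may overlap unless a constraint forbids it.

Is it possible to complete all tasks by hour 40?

Yes

After its own release at hour 2, the build can start at hour 2 and finishes at hour 6.
Integration testing waits on the build (finishes hour 6, plus 2-hour gap → hour 8), so it starts at hour 8 and finishes at 8 + 1 = hour 9.
For smoke testing: integration testing (finishes hour 9); the build (finishes hour 6). Taking the maximum gives a start of hour 9, and it finishes at 9 + 6 = hour 15.
Load testing cannot start until smoke testing (finishes hour 15, plus 2-hour gap → hour 17); integration testing (finishes hour 9, plus 3-hour gap → hour 12); the build (finishes hour 6). The controlling bound is hour 17, so load testing finishes at 17 + 2 = hour 19.
Production deploy cannot begin until load testing (finishes hour 19). It runs from hour 19 to 19 + 9 = hour 28.
Post-deploy verification cannot start until production deploy (finishes hour 28); smoke testing (finishes hour 15); integration testing (finishes hour 9, plus 3-hour gap → hour 12). The controlling bound is hour 28, so post-deploy verification finishes at 28 + 8 = hour 36.
Every task is finished by hour 36, which is no later than the deadline of 40, so the schedule is feasible.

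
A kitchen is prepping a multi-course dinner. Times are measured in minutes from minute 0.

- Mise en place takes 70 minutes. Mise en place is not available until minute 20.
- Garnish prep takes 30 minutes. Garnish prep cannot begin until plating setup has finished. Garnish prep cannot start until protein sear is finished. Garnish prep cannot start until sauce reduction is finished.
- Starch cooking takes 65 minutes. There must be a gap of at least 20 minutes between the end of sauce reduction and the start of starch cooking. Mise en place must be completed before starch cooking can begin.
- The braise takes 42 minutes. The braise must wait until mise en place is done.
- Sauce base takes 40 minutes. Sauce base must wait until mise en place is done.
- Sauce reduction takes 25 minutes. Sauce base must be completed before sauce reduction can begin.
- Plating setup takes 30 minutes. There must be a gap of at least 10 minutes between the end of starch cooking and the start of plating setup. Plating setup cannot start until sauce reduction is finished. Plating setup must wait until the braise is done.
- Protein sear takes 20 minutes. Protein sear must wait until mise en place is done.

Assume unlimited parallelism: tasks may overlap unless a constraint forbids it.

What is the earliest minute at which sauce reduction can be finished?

155

Mise en place cannot begin until its own release at minute 20. It runs from minute 20 to 20 + 70 = minute 90.
Sauce base waits on mise en place (finishes minute 90), so it starts at minute 90 and finishes at 90 + 40 = minute 130.
Sauce reduction cannot begin until sauce base (finishes minute 130). It runs from minute 130 to 130 + 25 = minute 155.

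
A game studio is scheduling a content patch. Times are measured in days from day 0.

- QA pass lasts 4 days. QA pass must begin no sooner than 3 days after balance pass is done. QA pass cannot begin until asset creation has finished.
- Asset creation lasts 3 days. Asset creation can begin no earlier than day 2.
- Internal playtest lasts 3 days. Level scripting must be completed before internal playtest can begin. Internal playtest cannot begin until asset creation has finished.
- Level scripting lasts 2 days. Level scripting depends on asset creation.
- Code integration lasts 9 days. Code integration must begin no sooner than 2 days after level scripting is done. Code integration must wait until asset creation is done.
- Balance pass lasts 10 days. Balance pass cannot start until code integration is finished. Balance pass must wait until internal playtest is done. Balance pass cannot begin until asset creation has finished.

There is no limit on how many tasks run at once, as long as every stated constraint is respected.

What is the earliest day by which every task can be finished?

After its own release at day 2, asset creation can start at day 2 and finishes at day 5.
Level scripting cannot begin until asset creation (finishes day 5). It runs from day 5 to 5 + 2 = day 7.
Internal playtest cannot start until level scripting (finishes day 7); asset creation (finishes day 5). The controlling bound is day 7, so internal playtest finishes at 7 + 3 = day 10.
Code integration cannot start until level scripting (finishes day 7, plus 2-day gap → day 9); asset creation (finishes day 5). The controlling bound is day 9, so code integration finishes at 9 + 9 = day 18.
Balance pass cannot start until code integration (finishes day 18); internal playtest (finishes day 10); asset creation (finishes day 5). The controlling bound is day 18, so balance pass finishes at 18 + 10 = day 28.
For QA pass: balance pass (finishes day 28, plus 3-day gap → day 31); asset creation (finishes day 5). Taking the maximum gives a start of day 31, and it finishes at 31 + 4 = day 35.
All tasks are finished once the last one completes. Finish times: Asset creation at 5, Level scripting at 7, Code integration at 18, Internal playtest at 10, Balance pass at 28, QA pass at 35. The latest is day 35.

35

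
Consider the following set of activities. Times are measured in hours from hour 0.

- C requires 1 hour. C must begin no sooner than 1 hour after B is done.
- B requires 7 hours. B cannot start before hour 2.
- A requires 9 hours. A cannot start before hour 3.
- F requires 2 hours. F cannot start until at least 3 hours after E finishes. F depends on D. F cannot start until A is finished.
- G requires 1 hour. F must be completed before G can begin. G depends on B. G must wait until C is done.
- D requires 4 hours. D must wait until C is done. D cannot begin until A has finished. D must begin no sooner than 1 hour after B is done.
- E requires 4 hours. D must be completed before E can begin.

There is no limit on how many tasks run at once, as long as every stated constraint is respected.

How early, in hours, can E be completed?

20

B waits on its own release at hour 2, so it starts at hour 2 and finishes at 2 + 7 = hour 9.
C waits on B (finishes hour 9, plus 1-hour gap → hour 10), so it starts at hour 10 and finishes at 10 + 1 = hour 11.
A waits on its own release at hour 3, so it starts at hour 3 and finishes at 3 + 9 = hour 12.
D has to wait for C (finishes hour 11); A (finishes hour 12); B (finishes hour 9, plus 1-hour gap → hour 10). The latest of these is hour 12, so D runs hour 12 to 12 + 4 = hour 16.
E cannot begin until D (finishes hour 16). It runs from hour 16 to 16 + 4 = hour 20.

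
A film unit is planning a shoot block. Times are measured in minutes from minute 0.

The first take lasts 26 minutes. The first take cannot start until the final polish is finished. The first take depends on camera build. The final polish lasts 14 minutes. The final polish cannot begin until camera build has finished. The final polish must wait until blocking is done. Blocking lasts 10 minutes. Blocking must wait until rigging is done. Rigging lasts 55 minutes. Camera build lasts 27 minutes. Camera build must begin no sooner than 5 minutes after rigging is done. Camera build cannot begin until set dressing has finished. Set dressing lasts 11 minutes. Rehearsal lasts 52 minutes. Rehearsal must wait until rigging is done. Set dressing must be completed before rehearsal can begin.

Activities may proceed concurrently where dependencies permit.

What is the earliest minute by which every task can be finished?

Nothing blocks set dressing, so it runs from minute 0 to minute 11.
Rigging can start immediately at minute 0; it finishes at minute 55.
Rehearsal needs all of rigging (finishes minute 55); set dressing (finishes minute 11). That puts its earliest start at minute 55; it finishes at 55 + 52 = minute 107.
Blocking cannot begin until rigging (finishes minute 55). It runs from minute 55 to 55 + 10 = minute 65.
Camera build needs all of rigging (finishes minute 55, plus 5-minute gap → minute 60); set dressing (finishes minute 11). That puts its earliest start at minute 60; it finishes at 60 + 27 = minute 87.
The final polish has to wait for camera build (finishes minute 87); blocking (finishes minute 65). The latest of these is minute 87, so the final polish runs minute 87 to 87 + 14 = minute 101.
For the first take: the final polish (finishes minute 101); camera build (finishes minute 87). Taking the maximum gives a start of minute 101, and it finishes at 101 + 26 = minute 127.
All tasks are finished once the last one completes. Finish times: Rigging at 55, Set dressing at 11, Camera build at 87, Blocking at 65, Rehearsal at 107, The final polish at 101, The first take at 127. The latest is minute 127.

127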